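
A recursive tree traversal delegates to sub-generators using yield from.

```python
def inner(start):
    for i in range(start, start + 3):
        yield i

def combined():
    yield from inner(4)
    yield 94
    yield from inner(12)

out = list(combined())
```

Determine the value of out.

Step 1: combined() delegates to inner(4):
  yield 4
  yield 5
  yield 6
Step 2: yield 94
Step 3: Delegates to inner(12):
  yield 12
  yield 13
  yield 14
Therefore out = [4, 5, 6, 94, 12, 13, 14].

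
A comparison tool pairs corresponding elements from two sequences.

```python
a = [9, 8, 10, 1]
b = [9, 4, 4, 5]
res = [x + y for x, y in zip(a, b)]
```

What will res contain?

Step 1: Add corresponding elements:
  9 + 9 = 18
  8 + 4 = 12
  10 + 4 = 14
  1 + 5 = 6
Therefore res = [18, 12, 14, 6].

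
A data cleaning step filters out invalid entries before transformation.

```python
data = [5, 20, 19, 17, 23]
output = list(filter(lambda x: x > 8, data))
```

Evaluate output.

Step 1: Filter elements > 8:
  5: removed
  20: kept
  19: kept
  17: kept
  23: kept
Therefore output = [20, 19, 17, 23].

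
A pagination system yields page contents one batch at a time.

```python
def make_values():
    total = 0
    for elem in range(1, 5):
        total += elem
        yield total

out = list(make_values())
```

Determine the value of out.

Step 1: Generator accumulates running sum:
  elem=1: total = 1, yield 1
  elem=2: total = 3, yield 3
  elem=3: total = 6, yield 6
  elem=4: total = 10, yield 10
Therefore out = [1, 3, 6, 10].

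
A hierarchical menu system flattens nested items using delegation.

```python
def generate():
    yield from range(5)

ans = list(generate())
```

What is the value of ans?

Step 1: yield from delegates to the iterable, yielding each element.
Step 2: Collected values: [0, 1, 2, 3, 4].
Therefore ans = [0, 1, 2, 3, 4].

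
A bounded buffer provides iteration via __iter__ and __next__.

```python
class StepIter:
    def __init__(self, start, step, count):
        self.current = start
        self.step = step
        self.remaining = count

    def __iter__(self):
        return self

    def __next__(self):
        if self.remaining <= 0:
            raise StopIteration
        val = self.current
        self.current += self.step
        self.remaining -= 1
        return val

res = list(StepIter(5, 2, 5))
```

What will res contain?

Step 1: StepIter starts at 5, increments by 2, for 5 steps:
  Yield 5, then current += 2
  Yield 7, then current += 2
  Yield 9, then current += 2
  Yield 11, then current += 2
  Yield 13, then current += 2
Therefore res = [5, 7, 9, 11, 13].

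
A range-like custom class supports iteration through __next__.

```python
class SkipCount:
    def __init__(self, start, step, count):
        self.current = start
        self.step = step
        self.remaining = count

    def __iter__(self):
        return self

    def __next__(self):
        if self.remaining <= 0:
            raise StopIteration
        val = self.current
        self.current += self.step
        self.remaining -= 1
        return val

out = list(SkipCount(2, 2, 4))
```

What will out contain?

Step 1: SkipCount starts at 2, increments by 2, for 4 steps:
  Yield 2, then current += 2
  Yield 4, then current += 2
  Yield 6, then current += 2
  Yield 8, then current += 2
Therefore out = [2, 4, 6, 8].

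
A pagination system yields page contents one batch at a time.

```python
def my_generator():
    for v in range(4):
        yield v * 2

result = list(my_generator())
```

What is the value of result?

Step 1: For each v in range(4), yield v * 2:
  v=0: yield 0 * 2 = 0
  v=1: yield 1 * 2 = 2
  v=2: yield 2 * 2 = 4
  v=3: yield 3 * 2 = 6
Therefore result = [0, 2, 4, 6].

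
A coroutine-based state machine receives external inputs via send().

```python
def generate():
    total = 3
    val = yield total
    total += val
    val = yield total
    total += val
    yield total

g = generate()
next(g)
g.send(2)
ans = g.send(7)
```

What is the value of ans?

Step 1: next() -> yield total=3.
Step 2: send(2) -> val=2, total = 3+2 = 5, yield 5.
Step 3: send(7) -> val=7, total = 5+7 = 12, yield 12.
Therefore ans = 12.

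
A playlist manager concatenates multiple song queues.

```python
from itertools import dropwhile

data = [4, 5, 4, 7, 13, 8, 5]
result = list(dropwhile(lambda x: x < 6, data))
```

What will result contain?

Step 1: dropwhile drops elements while < 6:
  4 < 6: dropped
  5 < 6: dropped
  4 < 6: dropped
  7: kept (dropping stopped)
Step 2: Remaining elements kept regardless of condition.
Therefore result = [7, 13, 8, 5].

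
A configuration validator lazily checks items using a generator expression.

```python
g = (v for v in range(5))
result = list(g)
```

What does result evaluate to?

Step 1: Generator expression iterates range(5): [0, 1, 2, 3, 4].
Step 2: list() collects all values.
Therefore result = [0, 1, 2, 3, 4].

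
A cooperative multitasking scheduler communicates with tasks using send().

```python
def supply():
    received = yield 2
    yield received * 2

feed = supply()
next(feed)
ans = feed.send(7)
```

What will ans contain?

Step 1: next(feed) advances to first yield, producing 2.
Step 2: send(7) resumes, received = 7.
Step 3: yield received * 2 = 7 * 2 = 14.
Therefore ans = 14.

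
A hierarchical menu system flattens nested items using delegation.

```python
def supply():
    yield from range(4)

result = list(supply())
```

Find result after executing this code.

Step 1: yield from delegates to the iterable, yielding each element.
Step 2: Collected values: [0, 1, 2, 3].
Therefore result = [0, 1, 2, 3].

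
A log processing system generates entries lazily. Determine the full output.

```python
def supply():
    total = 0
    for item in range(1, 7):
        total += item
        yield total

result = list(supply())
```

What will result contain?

Step 1: Generator accumulates running sum:
  item=1: total = 1, yield 1
  item=2: total = 3, yield 3
  item=3: total = 6, yield 6
  item=4: total = 10, yield 10
  item=5: total = 15, yield 15
  item=6: total = 21, yield 21
Therefore result = [1, 3, 6, 10, 15, 21].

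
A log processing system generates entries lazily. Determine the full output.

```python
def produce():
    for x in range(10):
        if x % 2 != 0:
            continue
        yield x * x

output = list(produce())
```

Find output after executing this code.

Step 1: Only yield x**2 when x is divisible by 2:
  x=0: 0 % 2 == 0, yield 0**2 = 0
  x=2: 2 % 2 == 0, yield 2**2 = 4
  x=4: 4 % 2 == 0, yield 4**2 = 16
  x=6: 6 % 2 == 0, yield 6**2 = 36
  x=8: 8 % 2 == 0, yield 8**2 = 64
Therefore output = [0, 4, 16, 36, 64].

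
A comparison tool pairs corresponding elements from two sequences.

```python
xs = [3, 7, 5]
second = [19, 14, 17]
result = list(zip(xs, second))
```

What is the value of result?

Step 1: zip pairs elements at same index:
  Index 0: (3, 19)
  Index 1: (7, 14)
  Index 2: (5, 17)
Therefore result = [(3, 19), (7, 14), (5, 17)].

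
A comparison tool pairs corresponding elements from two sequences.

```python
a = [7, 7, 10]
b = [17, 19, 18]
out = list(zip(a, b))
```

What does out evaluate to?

Step 1: zip pairs elements at same index:
  Index 0: (7, 17)
  Index 1: (7, 19)
  Index 2: (10, 18)
Therefore out = [(7, 17), (7, 19), (10, 18)].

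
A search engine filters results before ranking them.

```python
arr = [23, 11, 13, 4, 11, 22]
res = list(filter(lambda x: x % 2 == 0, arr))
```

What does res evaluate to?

Step 1: Filter elements divisible by 2:
  23 % 2 = 1: removed
  11 % 2 = 1: removed
  13 % 2 = 1: removed
  4 % 2 = 0: kept
  11 % 2 = 1: removed
  22 % 2 = 0: kept
Therefore res = [4, 22].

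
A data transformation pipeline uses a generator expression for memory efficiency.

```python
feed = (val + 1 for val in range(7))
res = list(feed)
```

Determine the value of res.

Step 1: For each val in range(7), compute val+1:
  val=0: 0+1 = 1
  val=1: 1+1 = 2
  val=2: 2+1 = 3
  val=3: 3+1 = 4
  val=4: 4+1 = 5
  val=5: 5+1 = 6
  val=6: 6+1 = 7
Therefore res = [1, 2, 3, 4, 5, 6, 7].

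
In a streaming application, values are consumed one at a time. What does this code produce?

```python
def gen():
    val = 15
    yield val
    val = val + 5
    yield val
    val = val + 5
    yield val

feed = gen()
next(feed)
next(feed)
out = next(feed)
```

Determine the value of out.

Step 1: Trace through generator execution:
  Yield 1: val starts at 15, yield 15
  Yield 2: val = 15 + 5 = 20, yield 20
  Yield 3: val = 20 + 5 = 25, yield 25
Step 2: First next() gets 15, second next() gets the second value, third next() yields 25.
Therefore out = 25.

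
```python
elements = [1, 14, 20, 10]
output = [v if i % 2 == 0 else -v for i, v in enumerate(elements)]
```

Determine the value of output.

Step 1: For each (i, v), keep v if i is even, negate if odd:
  i=0 (even): keep 1
  i=1 (odd): negate to -14
  i=2 (even): keep 20
  i=3 (odd): negate to -10
Therefore output = [1, -14, 20, -10].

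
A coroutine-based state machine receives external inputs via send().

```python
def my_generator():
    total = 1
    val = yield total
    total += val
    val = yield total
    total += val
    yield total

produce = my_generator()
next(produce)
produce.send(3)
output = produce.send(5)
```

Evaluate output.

Step 1: next() -> yield total=1.
Step 2: send(3) -> val=3, total = 1+3 = 4, yield 4.
Step 3: send(5) -> val=5, total = 4+5 = 9, yield 9.
Therefore output = 9.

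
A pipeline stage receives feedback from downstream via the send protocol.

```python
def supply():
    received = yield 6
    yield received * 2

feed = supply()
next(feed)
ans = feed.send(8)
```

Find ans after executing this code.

Step 1: next(feed) advances to first yield, producing 6.
Step 2: send(8) resumes, received = 8.
Step 3: yield received * 2 = 8 * 2 = 16.
Therefore ans = 16.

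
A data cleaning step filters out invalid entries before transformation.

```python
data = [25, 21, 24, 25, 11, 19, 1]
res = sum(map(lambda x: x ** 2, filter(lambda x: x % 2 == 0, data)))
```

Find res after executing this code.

Step 1: Filter even numbers from [25, 21, 24, 25, 11, 19, 1]: [24]
Step 2: Square each: [576]
Step 3: Sum = 576.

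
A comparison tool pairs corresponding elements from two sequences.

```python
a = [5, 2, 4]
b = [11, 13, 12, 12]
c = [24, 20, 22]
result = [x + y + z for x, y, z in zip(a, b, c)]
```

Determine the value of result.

Step 1: zip three lists (truncates to shortest, len=3):
  5 + 11 + 24 = 40
  2 + 13 + 20 = 35
  4 + 12 + 22 = 38
Therefore result = [40, 35, 38].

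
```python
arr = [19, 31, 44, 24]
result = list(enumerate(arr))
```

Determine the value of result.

Step 1: enumerate pairs each element with its index:
  (0, 19)
  (1, 31)
  (2, 44)
  (3, 24)
Therefore result = [(0, 19), (1, 31), (2, 44), (3, 24)].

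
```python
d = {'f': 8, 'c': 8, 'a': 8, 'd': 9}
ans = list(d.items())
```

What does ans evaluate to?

Step 1: d.items() returns (key, value) pairs in insertion order.
Therefore ans = [('f', 8), ('c', 8), ('a', 8), ('d', 9)].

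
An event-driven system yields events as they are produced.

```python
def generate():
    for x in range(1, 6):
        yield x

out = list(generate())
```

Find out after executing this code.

Step 1: The generator yields each value from range(1, 6).
Step 2: list() consumes all yields: [1, 2, 3, 4, 5].
Therefore out = [1, 2, 3, 4, 5].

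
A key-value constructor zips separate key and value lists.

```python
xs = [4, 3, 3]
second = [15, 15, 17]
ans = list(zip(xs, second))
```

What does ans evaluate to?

Step 1: zip pairs elements at same index:
  Index 0: (4, 15)
  Index 1: (3, 15)
  Index 2: (3, 17)
Therefore ans = [(4, 15), (3, 15), (3, 17)].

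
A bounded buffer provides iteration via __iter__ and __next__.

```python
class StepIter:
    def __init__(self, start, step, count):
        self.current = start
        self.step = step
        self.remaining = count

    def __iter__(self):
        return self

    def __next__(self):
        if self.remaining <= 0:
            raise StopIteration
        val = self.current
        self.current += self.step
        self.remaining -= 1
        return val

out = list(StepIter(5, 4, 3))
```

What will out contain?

Step 1: StepIter starts at 5, increments by 4, for 3 steps:
  Yield 5, then current += 4
  Yield 9, then current += 4
  Yield 13, then current += 4
Therefore out = [5, 9, 13].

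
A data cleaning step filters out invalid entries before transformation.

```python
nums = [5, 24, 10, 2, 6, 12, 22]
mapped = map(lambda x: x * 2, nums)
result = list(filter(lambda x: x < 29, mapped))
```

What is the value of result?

Step 1: Map x * 2:
  5 -> 10
  24 -> 48
  10 -> 20
  2 -> 4
  6 -> 12
  12 -> 24
  22 -> 44
Step 2: Filter for < 29:
  10: kept
  48: removed
  20: kept
  4: kept
  12: kept
  24: kept
  44: removed
Therefore result = [10, 20, 4, 12, 24].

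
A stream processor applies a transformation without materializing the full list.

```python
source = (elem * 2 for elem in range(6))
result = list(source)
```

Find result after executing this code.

Step 1: For each elem in range(6), compute elem*2:
  elem=0: 0*2 = 0
  elem=1: 1*2 = 2
  elem=2: 2*2 = 4
  elem=3: 3*2 = 6
  elem=4: 4*2 = 8
  elem=5: 5*2 = 10
Therefore result = [0, 2, 4, 6, 8, 10].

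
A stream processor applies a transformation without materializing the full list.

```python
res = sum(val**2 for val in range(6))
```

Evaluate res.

Step 1: Compute val**2 for each val in range(6):
  val=0: 0**2 = 0
  val=1: 1**2 = 1
  val=2: 2**2 = 4
  val=3: 3**2 = 9
  val=4: 4**2 = 16
  val=5: 5**2 = 25
Step 2: sum = 0 + 1 + 4 + 9 + 16 + 25 = 55.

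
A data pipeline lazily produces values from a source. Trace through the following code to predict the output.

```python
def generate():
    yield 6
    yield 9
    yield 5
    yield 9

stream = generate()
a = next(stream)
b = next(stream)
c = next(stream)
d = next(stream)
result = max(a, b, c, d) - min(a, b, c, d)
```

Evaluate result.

Step 1: Create generator and consume all values:
  a = next(stream) = 6
  b = next(stream) = 9
  c = next(stream) = 5
  d = next(stream) = 9
Step 2: max = 9, min = 5, result = 9 - 5 = 4.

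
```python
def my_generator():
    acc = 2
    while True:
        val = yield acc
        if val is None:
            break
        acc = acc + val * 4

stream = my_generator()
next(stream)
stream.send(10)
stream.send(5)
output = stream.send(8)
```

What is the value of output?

Step 1: next() -> yield acc=2.
Step 2: send(10) -> val=10, acc = 2 + 10*4 = 42, yield 42.
Step 3: send(5) -> val=5, acc = 42 + 5*4 = 62, yield 62.
Step 4: send(8) -> val=8, acc = 62 + 8*4 = 94, yield 94.
Therefore output = 94.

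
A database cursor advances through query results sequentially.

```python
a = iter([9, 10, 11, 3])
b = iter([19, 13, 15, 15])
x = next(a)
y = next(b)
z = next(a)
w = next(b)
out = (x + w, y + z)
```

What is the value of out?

Step 1: a iterates [9, 10, 11, 3], b iterates [19, 13, 15, 15].
Step 2: x = next(a) = 9, y = next(b) = 19.
Step 3: z = next(a) = 10, w = next(b) = 13.
Step 4: out = (9 + 13, 19 + 10) = (22, 29).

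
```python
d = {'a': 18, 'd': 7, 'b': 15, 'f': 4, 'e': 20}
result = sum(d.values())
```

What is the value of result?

Step 1: d.values() = [18, 7, 15, 4, 20].
Step 2: sum = 64.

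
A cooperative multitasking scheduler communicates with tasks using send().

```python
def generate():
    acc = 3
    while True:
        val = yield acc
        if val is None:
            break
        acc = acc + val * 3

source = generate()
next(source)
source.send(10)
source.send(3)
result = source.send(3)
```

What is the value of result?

Step 1: next() -> yield acc=3.
Step 2: send(10) -> val=10, acc = 3 + 10*3 = 33, yield 33.
Step 3: send(3) -> val=3, acc = 33 + 3*3 = 42, yield 42.
Step 4: send(3) -> val=3, acc = 42 + 3*3 = 51, yield 51.
Therefore result = 51.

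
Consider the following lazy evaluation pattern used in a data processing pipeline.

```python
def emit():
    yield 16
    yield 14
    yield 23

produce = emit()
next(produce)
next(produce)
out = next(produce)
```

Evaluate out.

Step 1: emit() creates a generator.
Step 2: next(produce) yields 16 (consumed and discarded).
Step 3: next(produce) yields 14 (consumed and discarded).
Step 4: next(produce) yields 23, assigned to out.
Therefore out = 23.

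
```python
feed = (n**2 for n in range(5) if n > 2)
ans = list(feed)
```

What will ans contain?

Step 1: For range(5), keep n > 2, then square:
  n=0: 0 <= 2, excluded
  n=1: 1 <= 2, excluded
  n=2: 2 <= 2, excluded
  n=3: 3 > 2, yield 3**2 = 9
  n=4: 4 > 2, yield 4**2 = 16
Therefore ans = [9, 16].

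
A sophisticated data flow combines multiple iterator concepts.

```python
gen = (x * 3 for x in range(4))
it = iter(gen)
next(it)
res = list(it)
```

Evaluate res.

Step 1: Generator produces [0, 3, 6, 9].
Step 2: next(it) consumes first element (0).
Step 3: list(it) collects remaining: [3, 6, 9].
Therefore res = [3, 6, 9].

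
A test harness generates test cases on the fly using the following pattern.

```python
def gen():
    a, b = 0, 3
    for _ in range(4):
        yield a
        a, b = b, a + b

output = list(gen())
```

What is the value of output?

Step 1: Fibonacci-like sequence starting with a=0, b=3:
  Iteration 1: yield a=0, then a,b = 3,3
  Iteration 2: yield a=3, then a,b = 3,6
  Iteration 3: yield a=3, then a,b = 6,9
  Iteration 4: yield a=6, then a,b = 9,15
Therefore output = [0, 3, 3, 6].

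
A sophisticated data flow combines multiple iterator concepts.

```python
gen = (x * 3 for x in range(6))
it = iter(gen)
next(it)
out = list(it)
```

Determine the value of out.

Step 1: Generator produces [0, 3, 6, 9, 12, 15].
Step 2: next(it) consumes first element (0).
Step 3: list(it) collects remaining: [3, 6, 9, 12, 15].
Therefore out = [3, 6, 9, 12, 15].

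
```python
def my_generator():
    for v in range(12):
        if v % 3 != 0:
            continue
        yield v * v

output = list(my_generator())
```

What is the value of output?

Step 1: Only yield v**2 when v is divisible by 3:
  v=0: 0 % 3 == 0, yield 0**2 = 0
  v=3: 3 % 3 == 0, yield 3**2 = 9
  v=6: 6 % 3 == 0, yield 6**2 = 36
  v=9: 9 % 3 == 0, yield 9**2 = 81
Therefore output = [0, 9, 36, 81].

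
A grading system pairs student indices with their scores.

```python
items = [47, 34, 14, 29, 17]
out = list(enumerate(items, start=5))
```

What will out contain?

Step 1: enumerate with start=5:
  (5, 47)
  (6, 34)
  (7, 14)
  (8, 29)
  (9, 17)
Therefore out = [(5, 47), (6, 34), (7, 14), (8, 29), (9, 17)].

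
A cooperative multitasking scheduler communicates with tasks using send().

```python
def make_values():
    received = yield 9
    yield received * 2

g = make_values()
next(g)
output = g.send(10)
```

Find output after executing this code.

Step 1: next(g) advances to first yield, producing 9.
Step 2: send(10) resumes, received = 10.
Step 3: yield received * 2 = 10 * 2 = 20.
Therefore output = 20.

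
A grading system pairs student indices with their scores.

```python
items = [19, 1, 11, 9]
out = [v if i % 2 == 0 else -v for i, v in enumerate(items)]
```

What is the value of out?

Step 1: For each (i, v), keep v if i is even, negate if odd:
  i=0 (even): keep 19
  i=1 (odd): negate to -1
  i=2 (even): keep 11
  i=3 (odd): negate to -9
Therefore out = [19, -1, 11, -9].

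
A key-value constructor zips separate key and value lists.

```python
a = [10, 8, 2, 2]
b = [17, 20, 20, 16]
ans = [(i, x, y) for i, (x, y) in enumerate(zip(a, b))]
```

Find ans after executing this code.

Step 1: enumerate(zip(a, b)) gives index with paired elements:
  i=0: (10, 17)
  i=1: (8, 20)
  i=2: (2, 20)
  i=3: (2, 16)
Therefore ans = [(0, 10, 17), (1, 8, 20), (2, 2, 20), (3, 2, 16)].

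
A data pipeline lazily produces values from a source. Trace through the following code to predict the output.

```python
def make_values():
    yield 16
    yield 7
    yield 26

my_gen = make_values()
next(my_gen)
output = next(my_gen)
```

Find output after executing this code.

Step 1: make_values() creates a generator.
Step 2: next(my_gen) yields 16 (consumed and discarded).
Step 3: next(my_gen) yields 7, assigned to output.
Therefore output = 7.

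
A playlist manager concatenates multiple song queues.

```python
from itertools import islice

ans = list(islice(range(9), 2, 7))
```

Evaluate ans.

Step 1: islice(range(9), 2, 7) takes elements at indices [2, 7).
Step 2: Elements: [2, 3, 4, 5, 6].
Therefore ans = [2, 3, 4, 5, 6].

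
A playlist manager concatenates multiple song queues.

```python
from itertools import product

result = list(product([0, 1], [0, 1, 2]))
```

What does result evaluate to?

Step 1: product([0, 1], [0, 1, 2]) gives all pairs:
  (0, 0)
  (0, 1)
  (0, 2)
  (1, 0)
  (1, 1)
  (1, 2)
Therefore result = [(0, 0), (0, 1), (0, 2), (1, 0), (1, 1), (1, 2)].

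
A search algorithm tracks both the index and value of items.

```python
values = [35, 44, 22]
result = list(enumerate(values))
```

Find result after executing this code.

Step 1: enumerate pairs each element with its index:
  (0, 35)
  (1, 44)
  (2, 22)
Therefore result = [(0, 35), (1, 44), (2, 22)].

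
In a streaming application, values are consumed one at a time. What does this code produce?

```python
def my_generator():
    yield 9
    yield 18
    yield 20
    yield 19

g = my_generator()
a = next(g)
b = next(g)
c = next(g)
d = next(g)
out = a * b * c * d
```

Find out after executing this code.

Step 1: Create generator and consume all values:
  a = next(g) = 9
  b = next(g) = 18
  c = next(g) = 20
  d = next(g) = 19
Step 2: out = 9 * 18 * 20 * 19 = 61560.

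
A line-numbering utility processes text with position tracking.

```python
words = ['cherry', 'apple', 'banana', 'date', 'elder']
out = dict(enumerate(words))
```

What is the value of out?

Step 1: enumerate pairs indices with words:
  0 -> 'cherry'
  1 -> 'apple'
  2 -> 'banana'
  3 -> 'date'
  4 -> 'elder'
Therefore out = {0: 'cherry', 1: 'apple', 2: 'banana', 3: 'date', 4: 'elder'}.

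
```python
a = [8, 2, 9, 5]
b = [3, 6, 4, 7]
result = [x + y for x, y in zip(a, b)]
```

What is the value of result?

Step 1: Add corresponding elements:
  8 + 3 = 11
  2 + 6 = 8
  9 + 4 = 13
  5 + 7 = 12
Therefore result = [11, 8, 13, 12].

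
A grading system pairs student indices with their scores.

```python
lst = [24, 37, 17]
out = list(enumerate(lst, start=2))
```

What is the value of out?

Step 1: enumerate with start=2:
  (2, 24)
  (3, 37)
  (4, 17)
Therefore out = [(2, 24), (3, 37), (4, 17)].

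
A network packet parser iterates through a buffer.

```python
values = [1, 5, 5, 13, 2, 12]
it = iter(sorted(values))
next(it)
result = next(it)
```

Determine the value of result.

Step 1: sorted([1, 5, 5, 13, 2, 12]) = [1, 2, 5, 5, 12, 13].
Step 2: Create iterator and skip 1 elements.
Step 3: next() returns 2.
Therefore result = 2.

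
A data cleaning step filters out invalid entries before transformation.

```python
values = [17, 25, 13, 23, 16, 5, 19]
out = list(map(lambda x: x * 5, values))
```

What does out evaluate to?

Step 1: Apply lambda x: x * 5 to each element:
  17 -> 85
  25 -> 125
  13 -> 65
  23 -> 115
  16 -> 80
  5 -> 25
  19 -> 95
Therefore out = [85, 125, 65, 115, 80, 25, 95].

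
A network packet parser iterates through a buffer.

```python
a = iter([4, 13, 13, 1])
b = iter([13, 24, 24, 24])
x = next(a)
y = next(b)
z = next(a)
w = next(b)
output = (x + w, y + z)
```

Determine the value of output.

Step 1: a iterates [4, 13, 13, 1], b iterates [13, 24, 24, 24].
Step 2: x = next(a) = 4, y = next(b) = 13.
Step 3: z = next(a) = 13, w = next(b) = 24.
Step 4: output = (4 + 24, 13 + 13) = (28, 26).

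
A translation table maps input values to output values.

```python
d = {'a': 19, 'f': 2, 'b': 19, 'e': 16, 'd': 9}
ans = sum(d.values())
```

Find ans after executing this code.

Step 1: d.values() = [19, 2, 19, 16, 9].
Step 2: sum = 65.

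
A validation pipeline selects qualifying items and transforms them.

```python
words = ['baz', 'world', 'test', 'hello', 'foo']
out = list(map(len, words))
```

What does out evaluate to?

Step 1: Map len() to each word:
  'baz' -> 3
  'world' -> 5
  'test' -> 4
  'hello' -> 5
  'foo' -> 3
Therefore out = [3, 5, 4, 5, 3].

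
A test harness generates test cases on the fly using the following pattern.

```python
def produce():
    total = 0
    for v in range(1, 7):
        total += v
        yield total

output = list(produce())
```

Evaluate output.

Step 1: Generator accumulates running sum:
  v=1: total = 1, yield 1
  v=2: total = 3, yield 3
  v=3: total = 6, yield 6
  v=4: total = 10, yield 10
  v=5: total = 15, yield 15
  v=6: total = 21, yield 21
Therefore output = [1, 3, 6, 10, 15, 21].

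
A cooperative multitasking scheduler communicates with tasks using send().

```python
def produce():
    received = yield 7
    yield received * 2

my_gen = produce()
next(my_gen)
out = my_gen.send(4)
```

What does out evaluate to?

Step 1: next(my_gen) advances to first yield, producing 7.
Step 2: send(4) resumes, received = 4.
Step 3: yield received * 2 = 4 * 2 = 8.
Therefore out = 8.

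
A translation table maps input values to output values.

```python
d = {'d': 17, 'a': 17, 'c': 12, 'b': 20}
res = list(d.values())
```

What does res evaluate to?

Step 1: d.values() returns the dictionary values in insertion order.
Therefore res = [17, 17, 12, 20].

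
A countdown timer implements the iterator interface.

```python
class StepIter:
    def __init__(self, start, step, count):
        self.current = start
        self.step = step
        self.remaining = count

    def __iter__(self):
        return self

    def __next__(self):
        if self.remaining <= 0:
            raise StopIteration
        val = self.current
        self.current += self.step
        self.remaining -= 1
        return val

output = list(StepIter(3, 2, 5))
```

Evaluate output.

Step 1: StepIter starts at 3, increments by 2, for 5 steps:
  Yield 3, then current += 2
  Yield 5, then current += 2
  Yield 7, then current += 2
  Yield 9, then current += 2
  Yield 11, then current += 2
Therefore output = [3, 5, 7, 9, 11].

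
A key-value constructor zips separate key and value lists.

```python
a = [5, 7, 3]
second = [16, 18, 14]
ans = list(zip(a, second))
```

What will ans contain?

Step 1: zip pairs elements at same index:
  Index 0: (5, 16)
  Index 1: (7, 18)
  Index 2: (3, 14)
Therefore ans = [(5, 16), (7, 18), (3, 14)].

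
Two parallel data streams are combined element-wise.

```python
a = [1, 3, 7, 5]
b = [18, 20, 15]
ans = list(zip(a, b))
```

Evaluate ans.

Step 1: zip stops at shortest (len(a)=4, len(b)=3):
  Index 0: (1, 18)
  Index 1: (3, 20)
  Index 2: (7, 15)
Step 2: Last element of a (5) has no pair, dropped.
Therefore ans = [(1, 18), (3, 20), (7, 15)].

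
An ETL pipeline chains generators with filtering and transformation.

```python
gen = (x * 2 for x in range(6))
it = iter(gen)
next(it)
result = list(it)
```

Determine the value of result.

Step 1: Generator produces [0, 2, 4, 6, 8, 10].
Step 2: next(it) consumes first element (0).
Step 3: list(it) collects remaining: [2, 4, 6, 8, 10].
Therefore result = [2, 4, 6, 8, 10].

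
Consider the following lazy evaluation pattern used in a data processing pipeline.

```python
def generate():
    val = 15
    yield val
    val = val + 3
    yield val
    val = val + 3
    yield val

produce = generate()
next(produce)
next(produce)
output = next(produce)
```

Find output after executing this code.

Step 1: Trace through generator execution:
  Yield 1: val starts at 15, yield 15
  Yield 2: val = 15 + 3 = 18, yield 18
  Yield 3: val = 18 + 3 = 21, yield 21
Step 2: First next() gets 15, second next() gets the second value, third next() yields 21.
Therefore output = 21.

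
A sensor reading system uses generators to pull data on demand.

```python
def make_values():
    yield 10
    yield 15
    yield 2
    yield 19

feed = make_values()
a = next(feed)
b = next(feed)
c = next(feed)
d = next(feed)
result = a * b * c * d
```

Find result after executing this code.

Step 1: Create generator and consume all values:
  a = next(feed) = 10
  b = next(feed) = 15
  c = next(feed) = 2
  d = next(feed) = 19
Step 2: result = 10 * 15 * 2 * 19 = 5700.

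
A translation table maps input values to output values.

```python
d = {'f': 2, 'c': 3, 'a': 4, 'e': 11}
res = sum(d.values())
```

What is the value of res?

Step 1: d.values() = [2, 3, 4, 11].
Step 2: sum = 20.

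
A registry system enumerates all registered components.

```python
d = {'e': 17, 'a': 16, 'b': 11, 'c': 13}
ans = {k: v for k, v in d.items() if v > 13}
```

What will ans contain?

Step 1: Filter items where value > 13:
  'e': 17 > 13: kept
  'a': 16 > 13: kept
  'b': 11 <= 13: removed
  'c': 13 <= 13: removed
Therefore ans = {'e': 17, 'a': 16}.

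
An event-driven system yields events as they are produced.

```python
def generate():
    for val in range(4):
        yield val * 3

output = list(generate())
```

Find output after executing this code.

Step 1: For each val in range(4), yield val * 3:
  val=0: yield 0 * 3 = 0
  val=1: yield 1 * 3 = 3
  val=2: yield 2 * 3 = 6
  val=3: yield 3 * 3 = 9
Therefore output = [0, 3, 6, 9].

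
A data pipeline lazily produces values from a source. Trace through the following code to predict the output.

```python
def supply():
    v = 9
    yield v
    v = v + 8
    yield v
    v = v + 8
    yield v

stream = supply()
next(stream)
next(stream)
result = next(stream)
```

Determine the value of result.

Step 1: Trace through generator execution:
  Yield 1: v starts at 9, yield 9
  Yield 2: v = 9 + 8 = 17, yield 17
  Yield 3: v = 17 + 8 = 25, yield 25
Step 2: First next() gets 9, second next() gets the second value, third next() yields 25.
Therefore result = 25.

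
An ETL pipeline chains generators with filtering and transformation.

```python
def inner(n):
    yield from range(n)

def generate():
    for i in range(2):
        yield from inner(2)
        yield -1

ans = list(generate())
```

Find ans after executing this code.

Step 1: For each i in range(2):
  i=0: yield from inner(2) -> [0, 1], then yield -1
  i=1: yield from inner(2) -> [0, 1], then yield -1
Therefore ans = [0, 1, -1, 0, 1, -1].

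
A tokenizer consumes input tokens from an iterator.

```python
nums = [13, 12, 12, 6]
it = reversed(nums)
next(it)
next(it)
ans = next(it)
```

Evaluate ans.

Step 1: reversed([13, 12, 12, 6]) gives iterator: [6, 12, 12, 13].
Step 2: First next() = 6, second next() = 12.
Step 3: Third next() = 12.
Therefore ans = 12.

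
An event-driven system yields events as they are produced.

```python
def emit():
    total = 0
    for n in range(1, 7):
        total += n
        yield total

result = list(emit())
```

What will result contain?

Step 1: Generator accumulates running sum:
  n=1: total = 1, yield 1
  n=2: total = 3, yield 3
  n=3: total = 6, yield 6
  n=4: total = 10, yield 10
  n=5: total = 15, yield 15
  n=6: total = 21, yield 21
Therefore result = [1, 3, 6, 10, 15, 21].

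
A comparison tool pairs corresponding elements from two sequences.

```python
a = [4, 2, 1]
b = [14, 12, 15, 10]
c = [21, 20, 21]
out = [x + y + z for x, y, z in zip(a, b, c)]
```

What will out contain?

Step 1: zip three lists (truncates to shortest, len=3):
  4 + 14 + 21 = 39
  2 + 12 + 20 = 34
  1 + 15 + 21 = 37
Therefore out = [39, 34, 37].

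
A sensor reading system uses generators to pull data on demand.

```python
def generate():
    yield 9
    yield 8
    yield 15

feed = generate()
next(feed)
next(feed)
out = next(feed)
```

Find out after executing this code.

Step 1: generate() creates a generator.
Step 2: next(feed) yields 9 (consumed and discarded).
Step 3: next(feed) yields 8 (consumed and discarded).
Step 4: next(feed) yields 15, assigned to out.
Therefore out = 15.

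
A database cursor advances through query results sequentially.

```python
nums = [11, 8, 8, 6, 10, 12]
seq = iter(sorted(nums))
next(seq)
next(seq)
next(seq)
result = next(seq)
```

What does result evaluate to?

Step 1: sorted([11, 8, 8, 6, 10, 12]) = [6, 8, 8, 10, 11, 12].
Step 2: Create iterator and skip 3 elements.
Step 3: next() returns 10.
Therefore result = 10.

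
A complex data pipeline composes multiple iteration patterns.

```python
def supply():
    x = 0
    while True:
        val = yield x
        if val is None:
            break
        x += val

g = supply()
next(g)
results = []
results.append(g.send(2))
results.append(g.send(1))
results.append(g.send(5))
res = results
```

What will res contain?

Step 1: next(g) -> yield 0.
Step 2: send(2) -> x = 2, yield 2.
Step 3: send(1) -> x = 3, yield 3.
Step 4: send(5) -> x = 8, yield 8.
Therefore res = [2, 3, 8].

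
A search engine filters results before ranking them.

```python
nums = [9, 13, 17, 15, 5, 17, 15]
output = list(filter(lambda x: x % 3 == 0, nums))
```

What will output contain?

Step 1: Filter elements divisible by 3:
  9 % 3 = 0: kept
  13 % 3 = 1: removed
  17 % 3 = 2: removed
  15 % 3 = 0: kept
  5 % 3 = 2: removed
  17 % 3 = 2: removed
  15 % 3 = 0: kept
Therefore output = [9, 15, 15].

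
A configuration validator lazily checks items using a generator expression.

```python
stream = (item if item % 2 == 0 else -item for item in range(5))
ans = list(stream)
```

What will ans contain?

Step 1: For each item in range(5), yield item if even, else -item:
  item=0: even, yield 0
  item=1: odd, yield -1
  item=2: even, yield 2
  item=3: odd, yield -3
  item=4: even, yield 4
Therefore ans = [0, -1, 2, -3, 4].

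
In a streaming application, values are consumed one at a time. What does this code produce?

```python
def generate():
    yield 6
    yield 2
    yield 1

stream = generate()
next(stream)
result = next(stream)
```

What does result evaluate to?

Step 1: generate() creates a generator.
Step 2: next(stream) yields 6 (consumed and discarded).
Step 3: next(stream) yields 2, assigned to result.
Therefore result = 2.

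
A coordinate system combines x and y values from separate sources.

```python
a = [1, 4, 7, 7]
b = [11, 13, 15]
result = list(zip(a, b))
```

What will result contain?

Step 1: zip stops at shortest (len(a)=4, len(b)=3):
  Index 0: (1, 11)
  Index 1: (4, 13)
  Index 2: (7, 15)
Step 2: Last element of a (7) has no pair, dropped.
Therefore result = [(1, 11), (4, 13), (7, 15)].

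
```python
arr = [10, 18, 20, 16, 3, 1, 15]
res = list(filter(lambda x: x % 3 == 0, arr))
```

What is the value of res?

Step 1: Filter elements divisible by 3:
  10 % 3 = 1: removed
  18 % 3 = 0: kept
  20 % 3 = 2: removed
  16 % 3 = 1: removed
  3 % 3 = 0: kept
  1 % 3 = 1: removed
  15 % 3 = 0: kept
Therefore res = [18, 3, 15].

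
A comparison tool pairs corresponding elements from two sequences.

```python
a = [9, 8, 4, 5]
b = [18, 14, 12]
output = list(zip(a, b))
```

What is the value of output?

Step 1: zip stops at shortest (len(a)=4, len(b)=3):
  Index 0: (9, 18)
  Index 1: (8, 14)
  Index 2: (4, 12)
Step 2: Last element of a (5) has no pair, dropped.
Therefore output = [(9, 18), (8, 14), (4, 12)].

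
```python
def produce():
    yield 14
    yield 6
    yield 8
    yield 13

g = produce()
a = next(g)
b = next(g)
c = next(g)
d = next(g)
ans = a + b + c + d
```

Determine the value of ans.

Step 1: Create generator and consume all values:
  a = next(g) = 14
  b = next(g) = 6
  c = next(g) = 8
  d = next(g) = 13
Step 2: ans = 14 + 6 + 8 + 13 = 41.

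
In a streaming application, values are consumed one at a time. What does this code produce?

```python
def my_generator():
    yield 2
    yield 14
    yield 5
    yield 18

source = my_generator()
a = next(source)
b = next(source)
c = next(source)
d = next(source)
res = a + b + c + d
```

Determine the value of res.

Step 1: Create generator and consume all values:
  a = next(source) = 2
  b = next(source) = 14
  c = next(source) = 5
  d = next(source) = 18
Step 2: res = 2 + 14 + 5 + 18 = 39.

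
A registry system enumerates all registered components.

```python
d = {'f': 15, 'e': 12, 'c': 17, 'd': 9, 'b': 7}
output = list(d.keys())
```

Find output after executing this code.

Step 1: d.keys() returns the dictionary keys in insertion order.
Therefore output = ['f', 'e', 'c', 'd', 'b'].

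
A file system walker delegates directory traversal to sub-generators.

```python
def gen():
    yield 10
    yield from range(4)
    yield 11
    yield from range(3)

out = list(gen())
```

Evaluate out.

Step 1: Trace yields in order:
  yield 10
  yield 0
  yield 1
  yield 2
  yield 3
  yield 11
  yield 0
  yield 1
  yield 2
Therefore out = [10, 0, 1, 2, 3, 11, 0, 1, 2].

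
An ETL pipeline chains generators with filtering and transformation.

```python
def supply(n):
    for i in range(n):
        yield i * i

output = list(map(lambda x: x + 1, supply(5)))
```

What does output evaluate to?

Step 1: supply(5) yields squares: [0, 1, 4, 9, 16].
Step 2: map adds 1 to each: [1, 2, 5, 10, 17].
Therefore output = [1, 2, 5, 10, 17].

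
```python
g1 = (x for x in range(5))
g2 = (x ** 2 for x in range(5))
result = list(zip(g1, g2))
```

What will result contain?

Step 1: g1 produces [0, 1, 2, 3, 4].
Step 2: g2 produces [0, 1, 4, 9, 16].
Step 3: zip pairs them: [(0, 0), (1, 1), (2, 4), (3, 9), (4, 16)].
Therefore result = [(0, 0), (1, 1), (2, 4), (3, 9), (4, 16)].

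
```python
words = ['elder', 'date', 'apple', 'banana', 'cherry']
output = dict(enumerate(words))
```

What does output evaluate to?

Step 1: enumerate pairs indices with words:
  0 -> 'elder'
  1 -> 'date'
  2 -> 'apple'
  3 -> 'banana'
  4 -> 'cherry'
Therefore output = {0: 'elder', 1: 'date', 2: 'apple', 3: 'banana', 4: 'cherry'}.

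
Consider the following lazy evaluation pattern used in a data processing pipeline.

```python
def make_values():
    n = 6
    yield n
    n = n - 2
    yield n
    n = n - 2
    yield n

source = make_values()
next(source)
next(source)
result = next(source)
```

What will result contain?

Step 1: Trace through generator execution:
  Yield 1: n starts at 6, yield 6
  Yield 2: n = 6 - 2 = 4, yield 4
  Yield 3: n = 4 - 2 = 2, yield 2
Step 2: First next() gets 6, second next() gets the second value, third next() yields 2.
Therefore result = 2.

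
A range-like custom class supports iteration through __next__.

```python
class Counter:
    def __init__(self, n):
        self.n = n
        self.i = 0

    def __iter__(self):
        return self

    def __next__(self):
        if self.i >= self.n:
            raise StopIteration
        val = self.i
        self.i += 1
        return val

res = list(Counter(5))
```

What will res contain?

Step 1: Counter(5) creates an iterator counting 0 to 4.
Step 2: list() consumes all values: [0, 1, 2, 3, 4].
Therefore res = [0, 1, 2, 3, 4].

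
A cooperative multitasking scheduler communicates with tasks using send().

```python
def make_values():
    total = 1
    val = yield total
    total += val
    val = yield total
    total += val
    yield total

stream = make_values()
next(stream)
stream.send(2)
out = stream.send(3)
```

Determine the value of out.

Step 1: next() -> yield total=1.
Step 2: send(2) -> val=2, total = 1+2 = 3, yield 3.
Step 3: send(3) -> val=3, total = 3+3 = 6, yield 6.
Therefore out = 6.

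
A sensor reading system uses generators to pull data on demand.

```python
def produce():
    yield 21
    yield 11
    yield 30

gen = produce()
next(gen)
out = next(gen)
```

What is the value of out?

Step 1: produce() creates a generator.
Step 2: next(gen) yields 21 (consumed and discarded).
Step 3: next(gen) yields 11, assigned to out.
Therefore out = 11.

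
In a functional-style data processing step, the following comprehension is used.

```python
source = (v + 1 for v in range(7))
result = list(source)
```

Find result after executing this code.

Step 1: For each v in range(7), compute v+1:
  v=0: 0+1 = 1
  v=1: 1+1 = 2
  v=2: 2+1 = 3
  v=3: 3+1 = 4
  v=4: 4+1 = 5
  v=5: 5+1 = 6
  v=6: 6+1 = 7
Therefore result = [1, 2, 3, 4, 5, 6, 7].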